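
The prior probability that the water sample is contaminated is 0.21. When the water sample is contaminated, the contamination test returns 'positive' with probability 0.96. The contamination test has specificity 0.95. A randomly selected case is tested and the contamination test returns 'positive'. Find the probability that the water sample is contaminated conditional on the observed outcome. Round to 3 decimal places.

Write H for 'the water sample is contaminated'. Prior odds H:¬H = 0.21/0.79 = 0.26582. For the 'positive' outcome, the likelihood ratio is 0.96/0.05 = 19.200.
Posterior odds = 0.26582 × 19.200 = 5.1038, so P(H|E) = 5.1038/(1+5.1038) = 0.836.

P(H | E) ≈ 0.836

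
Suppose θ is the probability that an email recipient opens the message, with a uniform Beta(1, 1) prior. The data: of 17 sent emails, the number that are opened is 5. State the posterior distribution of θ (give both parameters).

Posterior: Beta(6, 13)

Observing 5 successes and 12 failures updates Beta(1, 1) by adding the success and failure counts to the two shape parameters: α = 1+5 = 6, β = 1+12 = 13.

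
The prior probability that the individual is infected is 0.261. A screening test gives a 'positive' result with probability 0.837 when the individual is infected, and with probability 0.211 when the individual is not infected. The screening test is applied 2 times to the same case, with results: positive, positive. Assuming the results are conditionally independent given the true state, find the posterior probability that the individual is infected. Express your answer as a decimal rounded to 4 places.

Let H be the event that the individual is infected; start with P(H) = 0.261. P('positive'|H) = 0.837, P('positive'|¬H) = 0.211.
Update on result 1 ('positive'): P(H) ← 0.837·0.2610 / (0.837·0.2610 + 0.211·0.7390) = 0.21846/0.37439 = 0.5835.
Update on result 2 ('positive'): P(H) ← 0.837·0.5835 / (0.837·0.5835 + 0.211·0.4165) = 0.48840/0.57628 = 0.8475.

Posterior P(H) ≈ 0.8475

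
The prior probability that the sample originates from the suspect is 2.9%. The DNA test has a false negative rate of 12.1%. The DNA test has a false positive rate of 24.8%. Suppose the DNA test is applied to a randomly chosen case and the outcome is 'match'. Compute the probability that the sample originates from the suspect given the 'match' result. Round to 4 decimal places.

Write H for 'the sample originates from the suspect'. Prior odds H:¬H = 0.029/0.971 = 0.029866. For the 'match' outcome, the likelihood ratio is 0.879/0.248 = 3.5444.
Posterior odds = 0.029866 × 3.5444 = 0.10586, so P(H|E) = 0.10586/(1+0.10586) = 0.0957.

P(H | E) ≈ 0.0957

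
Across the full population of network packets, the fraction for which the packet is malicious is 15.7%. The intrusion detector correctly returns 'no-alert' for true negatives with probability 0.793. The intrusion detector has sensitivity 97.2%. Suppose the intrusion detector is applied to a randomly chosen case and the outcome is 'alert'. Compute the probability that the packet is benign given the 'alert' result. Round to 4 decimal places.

P(¬H | E) ≈ 0.5335

Let H be the event that the packet is malicious. P(H) = 0.157, so P(¬H) = 0.843. With E the 'alert' result, P(E|H) = 0.972 and P(E|¬H) = 0.207.
P(E) = 0.972·0.157 + 0.207·0.843 = 0.15260 + 0.17450 = 0.32710.
By Bayes' theorem, P(H|E) = 0.15260 / 0.32710 = 0.4665. Hence P(¬H|E) = 1 − 0.4665 = 0.5335.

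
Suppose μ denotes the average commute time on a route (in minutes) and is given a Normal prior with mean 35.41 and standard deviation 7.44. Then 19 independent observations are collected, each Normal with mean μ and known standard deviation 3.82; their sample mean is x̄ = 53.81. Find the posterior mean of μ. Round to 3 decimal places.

Posterior mean ≈ 53.558

Prior precision 1/τ₀² = 1/7.44² = 0.0180657; data precision n/σ² = 19/3.82² = 1.30205.
Posterior precision = 0.0180657 + 1.30205 = 1.32011.
Posterior mean = (0.0180657·35.41 + 1.30205·53.81) / 1.32011 = 53.558.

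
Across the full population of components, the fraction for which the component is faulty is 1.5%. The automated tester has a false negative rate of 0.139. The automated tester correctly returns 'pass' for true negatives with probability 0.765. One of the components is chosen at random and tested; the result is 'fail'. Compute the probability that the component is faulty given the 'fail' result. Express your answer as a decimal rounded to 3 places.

P(H | E) ≈ 0.053

Write H for 'the component is faulty'. Prior odds H:¬H = 0.015/0.985 = 0.015228. For the 'fail' outcome, the likelihood ratio is 0.861/0.235 = 3.6638.
Posterior odds = 0.015228 × 3.6638 = 0.055794, so P(H|E) = 0.055794/(1+0.055794) = 0.053.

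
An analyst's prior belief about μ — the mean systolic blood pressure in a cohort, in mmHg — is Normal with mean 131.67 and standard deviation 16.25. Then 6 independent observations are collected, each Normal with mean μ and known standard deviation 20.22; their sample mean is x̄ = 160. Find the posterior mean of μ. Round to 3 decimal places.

Prior precision 1/τ₀² = 1/16.25² = 0.00378698; data precision n/σ² = 6/20.22² = 0.0146754.
Posterior precision = 0.00378698 + 0.0146754 = 0.0184623.
Posterior mean = (0.00378698·131.67 + 0.0146754·160) / 0.0184623 = 154.189.

Posterior mean ≈ 154.189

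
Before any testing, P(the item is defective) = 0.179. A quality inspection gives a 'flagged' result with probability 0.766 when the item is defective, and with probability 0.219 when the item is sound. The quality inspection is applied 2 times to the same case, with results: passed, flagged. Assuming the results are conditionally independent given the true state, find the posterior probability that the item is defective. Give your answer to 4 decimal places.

Let H be the event that the item is defective; start with P(H) = 0.179. P('flagged'|H) = 0.766, P('flagged'|¬H) = 0.219.
Update on result 1 ('passed'): P(H) ← 0.234·0.1790 / (0.234·0.1790 + 0.781·0.8210) = 0.041886/0.68309 = 0.0613.
Update on result 2 ('flagged'): P(H) ← 0.766·0.0613 / (0.766·0.0613 + 0.219·0.9387) = 0.046970/0.25254 = 0.1860.

Posterior P(H) ≈ 0.1860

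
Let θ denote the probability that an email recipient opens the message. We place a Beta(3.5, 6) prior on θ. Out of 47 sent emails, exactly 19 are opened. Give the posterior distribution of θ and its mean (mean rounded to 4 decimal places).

Posterior: Beta(22.5, 34); mean ≈ 0.3982

The binomial likelihood is conjugate to the Beta prior: with 19 successes and 28 failures, the posterior is Beta(3.5+19, 6+28) = Beta(22.5, 34).
E[θ | data] = 22.5/(22.5+34) = 0.3982.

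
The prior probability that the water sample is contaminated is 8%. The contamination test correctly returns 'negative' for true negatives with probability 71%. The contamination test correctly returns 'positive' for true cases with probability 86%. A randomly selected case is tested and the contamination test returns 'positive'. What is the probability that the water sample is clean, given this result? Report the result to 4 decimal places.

Write H for 'the water sample is contaminated'. Prior odds H:¬H = 0.08/0.92 = 0.086957. For the 'positive' outcome, the likelihood ratio is 0.86/0.29 = 2.9655.
Posterior odds = 0.086957 × 2.9655 = 0.25787, so P(H|E) = 0.25787/(1+0.25787) = 0.2050. Then P(¬H|E) = 1 − 0.2050 = 0.7950.

P(¬H | E) ≈ 0.7950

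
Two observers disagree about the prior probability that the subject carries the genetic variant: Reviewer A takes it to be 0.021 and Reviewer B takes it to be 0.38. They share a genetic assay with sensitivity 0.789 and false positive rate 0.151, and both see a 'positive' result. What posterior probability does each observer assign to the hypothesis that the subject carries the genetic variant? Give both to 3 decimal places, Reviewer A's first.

The likelihood ratio for a 'positive' result is 0.789/0.151 = 5.2252.
Reviewer A: prior odds 0.021/0.979 = 0.021450; posterior odds 0.11208; posterior probability 0.101.
Reviewer B: prior odds 0.38/0.62 = 0.61290; posterior odds 3.2025; posterior probability 0.762.

Reviewer A: 0.101; Reviewer B: 0.762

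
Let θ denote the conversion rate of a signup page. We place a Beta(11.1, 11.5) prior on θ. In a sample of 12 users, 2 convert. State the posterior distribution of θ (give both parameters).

The binomial likelihood is conjugate to the Beta prior: with 2 successes and 10 failures, the posterior is Beta(11.1+2, 11.5+10) = Beta(13.1, 21.5).

Posterior: Beta(13.1, 21.5)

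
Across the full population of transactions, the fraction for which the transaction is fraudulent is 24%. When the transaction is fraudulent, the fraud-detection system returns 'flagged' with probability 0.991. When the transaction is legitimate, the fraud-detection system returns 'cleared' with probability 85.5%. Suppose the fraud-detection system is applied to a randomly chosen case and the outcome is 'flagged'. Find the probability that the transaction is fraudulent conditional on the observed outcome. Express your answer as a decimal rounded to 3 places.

Let H be the event that the transaction is fraudulent. P(H) = 0.24, so P(¬H) = 0.76. With E the 'flagged' result, P(E|H) = 0.991 and P(E|¬H) = 0.145.
P(E) = 0.991·0.24 + 0.145·0.76 = 0.23784 + 0.11020 = 0.34804.
By Bayes' theorem, P(H|E) = 0.23784 / 0.34804 = 0.683.

P(H | E) ≈ 0.683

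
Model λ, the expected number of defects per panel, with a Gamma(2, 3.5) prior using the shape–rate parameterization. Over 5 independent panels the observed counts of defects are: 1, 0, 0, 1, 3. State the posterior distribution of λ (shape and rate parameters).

The Poisson likelihood adds the total count to the shape and the number of exposure periods to the rate. Here ∑xᵢ = 5 and n = 5, so shape 2→7 and rate 3.5→8.5.

Posterior: Gamma(shape=7, rate=8.5)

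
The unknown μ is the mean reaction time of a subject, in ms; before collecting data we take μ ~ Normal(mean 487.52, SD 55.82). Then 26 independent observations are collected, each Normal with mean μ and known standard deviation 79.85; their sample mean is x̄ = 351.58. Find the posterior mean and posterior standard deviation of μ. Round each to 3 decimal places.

With known σ, the Normal prior is conjugate. Weight on the data is w = (n/σ²)/(n/σ² + 1/τ₀²) = 0.00407778/(0.00407778+0.00032094) = 0.92704.
Posterior mean = w·x̄ + (1−w)·μ₀ = 0.92704·351.58 + 0.072962·487.52 = 361.498. Posterior variance = 1/(0.00407778+0.00032094) = 227.339, so SD = 15.078.

Posterior mean ≈ 361.498; posterior SD ≈ 15.078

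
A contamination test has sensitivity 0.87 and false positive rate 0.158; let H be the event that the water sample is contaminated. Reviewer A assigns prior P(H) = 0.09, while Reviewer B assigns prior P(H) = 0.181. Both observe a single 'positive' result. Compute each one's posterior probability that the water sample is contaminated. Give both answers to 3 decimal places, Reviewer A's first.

Reviewer A: 0.353; Reviewer B: 0.549

P('+'|H) = 0.87, P('+'|¬H) = 0.158.
Reviewer A: numerator 0.87·0.09 = 0.078300; evidence = 0.078300+0.158·0.91 = 0.22208; posterior = 0.353.
Reviewer B: numerator 0.87·0.181 = 0.15747; evidence = 0.15747+0.158·0.819 = 0.28687; posterior = 0.549.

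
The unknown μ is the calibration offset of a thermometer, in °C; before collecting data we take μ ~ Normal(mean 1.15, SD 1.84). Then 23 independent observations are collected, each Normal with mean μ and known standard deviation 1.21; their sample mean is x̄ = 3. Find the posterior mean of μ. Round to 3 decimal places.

Posterior mean ≈ 2.966

Prior precision 1/τ₀² = 1/1.84² = 0.295369; data precision n/σ² = 23/1.21² = 15.7093.
Posterior precision = 0.295369 + 15.7093 = 16.0047.
Posterior mean = (0.295369·1.15 + 15.7093·3) / 16.0047 = 2.966.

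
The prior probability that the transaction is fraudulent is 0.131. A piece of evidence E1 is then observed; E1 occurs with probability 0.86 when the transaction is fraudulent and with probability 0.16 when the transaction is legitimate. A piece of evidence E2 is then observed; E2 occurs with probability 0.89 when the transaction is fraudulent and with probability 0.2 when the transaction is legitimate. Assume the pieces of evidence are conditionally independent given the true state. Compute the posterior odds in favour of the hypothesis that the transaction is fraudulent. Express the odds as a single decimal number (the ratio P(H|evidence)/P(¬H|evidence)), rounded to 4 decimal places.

Prior odds = 0.131/(1−0.131) = 0.15075.
Likelihood ratio for E1 = 0.86/0.16 = 5.3750.
Likelihood ratio for E2 = 0.89/0.2 = 4.4500.
Posterior odds = prior odds × LR₁ × LR₂ = 3.6057.

Posterior odds ≈ 3.6057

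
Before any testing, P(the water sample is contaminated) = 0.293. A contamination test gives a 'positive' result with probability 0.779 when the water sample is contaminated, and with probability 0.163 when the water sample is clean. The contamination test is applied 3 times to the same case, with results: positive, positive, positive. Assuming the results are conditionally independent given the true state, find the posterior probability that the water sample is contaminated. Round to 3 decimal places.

Let H be the event that the water sample is contaminated; start with P(H) = 0.293. P('positive'|H) = 0.779, P('positive'|¬H) = 0.163.
Update on result 1 ('positive'): P(H) ← 0.779·0.2930 / (0.779·0.2930 + 0.163·0.7070) = 0.22825/0.34349 = 0.6645.
Update on result 2 ('positive'): P(H) ← 0.779·0.6645 / (0.779·0.6645 + 0.163·0.3355) = 0.51764/0.57233 = 0.9044.
Update on result 3 ('positive'): P(H) ← 0.779·0.9044 / (0.779·0.9044 + 0.163·0.0956) = 0.70457/0.72014 = 0.9784.

Posterior P(H) ≈ 0.978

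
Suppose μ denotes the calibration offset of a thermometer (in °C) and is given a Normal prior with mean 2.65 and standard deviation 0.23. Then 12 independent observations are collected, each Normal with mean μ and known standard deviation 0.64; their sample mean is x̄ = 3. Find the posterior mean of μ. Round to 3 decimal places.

With known σ, the Normal prior is conjugate. Weight on the data is w = (n/σ²)/(n/σ² + 1/τ₀²) = 29.2969/(29.2969+18.9036) = 0.60781.
Posterior mean = w·x̄ + (1−w)·μ₀ = 0.60781·3 + 0.39219·2.65 = 2.863.

Posterior mean ≈ 2.863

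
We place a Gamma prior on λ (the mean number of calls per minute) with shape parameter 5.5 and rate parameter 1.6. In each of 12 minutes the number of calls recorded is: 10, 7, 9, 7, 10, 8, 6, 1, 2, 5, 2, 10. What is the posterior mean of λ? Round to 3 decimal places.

Posterior mean ≈ 6.066

The Poisson likelihood adds the total count to the shape and the number of exposure periods to the rate. Here ∑xᵢ = 77 and n = 12, so shape 5.5→82.5 and rate 1.6→13.6.
E[λ | data] = 82.5/13.6 = 6.066.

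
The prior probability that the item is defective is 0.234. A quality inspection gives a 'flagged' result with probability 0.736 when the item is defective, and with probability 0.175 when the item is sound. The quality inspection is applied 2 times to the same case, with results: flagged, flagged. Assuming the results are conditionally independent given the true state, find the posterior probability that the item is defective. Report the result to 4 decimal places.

With H the event that the item is defective, the joint likelihood of the observed sequence is P(data|H) = 0.736·0.736 = 0.54170 and P(data|¬H) = 0.175·0.175 = 0.030625.
Bayes: P(H|data) = 0.234·0.54170 / (0.234·0.54170 + 0.766·0.030625) = 0.12676/0.15022 = 0.8438.

Posterior P(H) ≈ 0.8438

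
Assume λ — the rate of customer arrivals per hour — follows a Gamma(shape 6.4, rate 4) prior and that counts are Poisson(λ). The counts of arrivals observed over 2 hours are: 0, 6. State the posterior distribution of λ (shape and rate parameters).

The Poisson likelihood adds the total count to the shape and the number of exposure periods to the rate. Here ∑xᵢ = 6 and n = 2, so shape 6.4→12.4 and rate 4→6.

Posterior: Gamma(shape=12.4, rate=6)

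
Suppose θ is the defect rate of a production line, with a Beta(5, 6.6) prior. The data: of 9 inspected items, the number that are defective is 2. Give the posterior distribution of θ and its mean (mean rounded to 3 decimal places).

Observing 2 successes and 7 failures updates Beta(5, 6.6) by adding the success and failure counts to the two shape parameters: α = 5+2 = 7, β = 6.6+7 = 13.6.
E[θ | data] = 7/(7+13.6) = 0.340.

Posterior: Beta(7, 13.6); mean ≈ 0.340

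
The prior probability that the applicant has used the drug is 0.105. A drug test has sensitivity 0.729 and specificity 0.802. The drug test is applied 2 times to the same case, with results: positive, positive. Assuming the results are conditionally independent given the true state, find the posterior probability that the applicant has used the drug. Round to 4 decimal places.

Posterior P(H) ≈ 0.6140

Let H be the event that the applicant has used the drug; start with P(H) = 0.105. P('positive'|H) = 0.729, P('positive'|¬H) = 0.198.
Update on result 1 ('positive'): P(H) ← 0.729·0.1050 / (0.729·0.1050 + 0.198·0.8950) = 0.076545/0.25376 = 0.3016.
Update on result 2 ('positive'): P(H) ← 0.729·0.3016 / (0.729·0.3016 + 0.198·0.6984) = 0.21990/0.35818 = 0.6140.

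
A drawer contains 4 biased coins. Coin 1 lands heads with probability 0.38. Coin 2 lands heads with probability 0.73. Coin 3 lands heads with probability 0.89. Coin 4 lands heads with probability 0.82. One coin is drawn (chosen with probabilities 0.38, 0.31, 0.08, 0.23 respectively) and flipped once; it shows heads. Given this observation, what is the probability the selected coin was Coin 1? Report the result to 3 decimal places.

Posterior probability ≈ 0.229

Tabulate prior·likelihood by source: [1] prior 0.38, lik 0.38, product 0.1444; [2] prior 0.31, lik 0.73, product 0.2263; [3] prior 0.08, lik 0.89, product 0.07120; [4] prior 0.23, lik 0.82, product 0.1886.
Normalizing constant = 0.63050; the posterior for Coin 1 is its product over the sum, 0.1444/0.63050 = 0.229.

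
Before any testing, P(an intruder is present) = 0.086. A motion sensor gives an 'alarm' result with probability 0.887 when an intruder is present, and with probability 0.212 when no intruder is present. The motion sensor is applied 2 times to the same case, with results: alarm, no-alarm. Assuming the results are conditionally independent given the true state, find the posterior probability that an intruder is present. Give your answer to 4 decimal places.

With H the event that an intruder is present, the joint likelihood of the observed sequence is P(data|H) = 0.887·0.113 = 0.10023 and P(data|¬H) = 0.212·0.788 = 0.16706.
Bayes: P(H|data) = 0.086·0.10023 / (0.086·0.10023 + 0.914·0.16706) = 0.0086199/0.16131 = 0.0534.

Posterior P(H) ≈ 0.0534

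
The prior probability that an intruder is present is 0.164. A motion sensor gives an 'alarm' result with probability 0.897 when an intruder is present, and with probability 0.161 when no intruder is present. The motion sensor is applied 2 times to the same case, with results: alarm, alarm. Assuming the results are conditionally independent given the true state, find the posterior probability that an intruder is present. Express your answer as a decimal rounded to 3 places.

Let H be the event that an intruder is present; start with P(H) = 0.164. P('alarm'|H) = 0.897, P('alarm'|¬H) = 0.161.
Update on result 1 ('alarm'): P(H) ← 0.897·0.1640 / (0.897·0.1640 + 0.161·0.8360) = 0.14711/0.28170 = 0.5222.
Update on result 2 ('alarm'): P(H) ← 0.897·0.5222 / (0.897·0.5222 + 0.161·0.4778) = 0.46842/0.54534 = 0.8589.

Posterior P(H) ≈ 0.859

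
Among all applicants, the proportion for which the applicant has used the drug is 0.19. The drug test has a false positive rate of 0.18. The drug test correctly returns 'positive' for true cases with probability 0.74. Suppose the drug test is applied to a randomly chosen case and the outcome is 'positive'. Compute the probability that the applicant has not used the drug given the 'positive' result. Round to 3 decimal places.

P(¬H | E) ≈ 0.509

Let H be the event that the applicant has used the drug. P(H) = 0.19, so P(¬H) = 0.81. With E the 'positive' result, P(E|H) = 0.74 and P(E|¬H) = 0.18.
P(E) = 0.74·0.19 + 0.18·0.81 = 0.14060 + 0.14580 = 0.28640.
By Bayes' theorem, P(H|E) = 0.14060 / 0.28640 = 0.491. Hence P(¬H|E) = 1 − 0.491 = 0.509.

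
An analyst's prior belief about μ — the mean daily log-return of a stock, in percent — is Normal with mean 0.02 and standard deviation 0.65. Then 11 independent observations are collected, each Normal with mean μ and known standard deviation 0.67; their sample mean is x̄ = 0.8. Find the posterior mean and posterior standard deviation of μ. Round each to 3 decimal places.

With known σ, the Normal prior is conjugate. Weight on the data is w = (n/σ²)/(n/σ² + 1/τ₀²) = 24.5043/(24.5043+2.36686) = 0.91192.
Posterior mean = w·x̄ + (1−w)·μ₀ = 0.91192·0.8 + 0.088082·0.02 = 0.731. Posterior variance = 1/(24.5043+2.36686) = 0.0372146, so SD = 0.193.

Posterior mean ≈ 0.731; posterior SD ≈ 0.193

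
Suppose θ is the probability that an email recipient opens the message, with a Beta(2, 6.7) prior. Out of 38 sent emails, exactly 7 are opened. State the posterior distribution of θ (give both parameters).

The binomial likelihood is conjugate to the Beta prior: with 7 successes and 31 failures, the posterior is Beta(2+7, 6.7+31) = Beta(9, 37.7).

Posterior: Beta(9, 37.7)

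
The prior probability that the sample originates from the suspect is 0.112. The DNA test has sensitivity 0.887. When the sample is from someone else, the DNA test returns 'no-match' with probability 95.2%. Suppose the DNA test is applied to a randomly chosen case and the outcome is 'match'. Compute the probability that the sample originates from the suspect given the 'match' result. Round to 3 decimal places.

P(H | E) ≈ 0.700

Let H be the event that the sample originates from the suspect. P(H) = 0.112, so P(¬H) = 0.888. With E the 'match' result, P(E|H) = 0.887 and P(E|¬H) = 0.048.
P(E) = 0.887·0.112 + 0.048·0.888 = 0.099344 + 0.042624 = 0.14197.
By Bayes' theorem, P(H|E) = 0.099344 / 0.14197 = 0.700.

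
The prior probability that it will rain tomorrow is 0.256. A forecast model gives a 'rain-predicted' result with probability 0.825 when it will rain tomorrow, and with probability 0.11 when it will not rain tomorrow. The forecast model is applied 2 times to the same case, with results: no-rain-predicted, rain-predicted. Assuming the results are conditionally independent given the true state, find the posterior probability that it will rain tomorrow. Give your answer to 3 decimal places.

Let H be the event that it will rain tomorrow; start with P(H) = 0.256. P('rain-predicted'|H) = 0.825, P('rain-predicted'|¬H) = 0.11.
Update on result 1 ('no-rain-predicted'): P(H) ← 0.175·0.2560 / (0.175·0.2560 + 0.89·0.7440) = 0.044800/0.70696 = 0.0634.
Update on result 2 ('rain-predicted'): P(H) ← 0.825·0.0634 / (0.825·0.0634 + 0.11·0.9366) = 0.052280/0.15531 = 0.3366.

Posterior P(H) ≈ 0.337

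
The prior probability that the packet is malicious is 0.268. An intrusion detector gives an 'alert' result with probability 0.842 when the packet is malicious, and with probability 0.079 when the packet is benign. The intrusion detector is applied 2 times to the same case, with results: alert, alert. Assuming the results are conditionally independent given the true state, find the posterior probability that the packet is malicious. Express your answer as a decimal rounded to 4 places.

Let H be the event that the packet is malicious; start with P(H) = 0.268. P('alert'|H) = 0.842, P('alert'|¬H) = 0.079.
Update on result 1 ('alert'): P(H) ← 0.842·0.2680 / (0.842·0.2680 + 0.079·0.7320) = 0.22566/0.28348 = 0.7960.
Update on result 2 ('alert'): P(H) ← 0.842·0.7960 / (0.842·0.7960 + 0.079·0.2040) = 0.67024/0.68636 = 0.9765.

Posterior P(H) ≈ 0.9765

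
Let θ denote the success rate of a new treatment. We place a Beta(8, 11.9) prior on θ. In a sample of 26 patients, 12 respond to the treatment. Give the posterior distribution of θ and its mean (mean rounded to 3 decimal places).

The binomial likelihood is conjugate to the Beta prior: with 12 successes and 14 failures, the posterior is Beta(8+12, 11.9+14) = Beta(20, 25.9).
E[θ | data] = 20/(20+25.9) = 0.436.

Posterior: Beta(20, 25.9); mean ≈ 0.436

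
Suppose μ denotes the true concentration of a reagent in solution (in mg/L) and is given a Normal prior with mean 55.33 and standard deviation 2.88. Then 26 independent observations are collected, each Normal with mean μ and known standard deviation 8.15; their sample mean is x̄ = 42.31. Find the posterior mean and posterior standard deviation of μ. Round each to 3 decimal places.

Posterior mean ≈ 45.376; posterior SD ≈ 1.398

With known σ, the Normal prior is conjugate. Weight on the data is w = (n/σ²)/(n/σ² + 1/τ₀²) = 0.391434/(0.391434+0.120563) = 0.76452.
Posterior mean = w·x̄ + (1−w)·μ₀ = 0.76452·42.31 + 0.23548·55.33 = 45.376. Posterior variance = 1/(0.391434+0.120563) = 1.95314, so SD = 1.398.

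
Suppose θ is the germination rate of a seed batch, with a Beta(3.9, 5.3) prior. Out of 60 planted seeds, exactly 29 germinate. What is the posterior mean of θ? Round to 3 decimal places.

Posterior mean ≈ 0.475

Observing 29 successes and 31 failures updates Beta(3.9, 5.3) by adding the success and failure counts to the two shape parameters: α = 3.9+29 = 32.9, β = 5.3+31 = 36.3.
E[θ | data] = 32.9/(32.9+36.3) = 0.475.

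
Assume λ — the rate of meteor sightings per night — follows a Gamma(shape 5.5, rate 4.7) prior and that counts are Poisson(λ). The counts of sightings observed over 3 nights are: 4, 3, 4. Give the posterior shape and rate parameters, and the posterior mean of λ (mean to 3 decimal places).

Total count ∑xᵢ = 11 over n = 3 nights.
Gamma is conjugate to the Poisson likelihood: posterior is Gamma(shape = 5.5+11 = 16.5, rate = 4.7+3 = 7.7).
E[λ | data] = 16.5/7.7 = 2.143.

Posterior: Gamma(shape=16.5, rate=7.7); mean ≈ 2.143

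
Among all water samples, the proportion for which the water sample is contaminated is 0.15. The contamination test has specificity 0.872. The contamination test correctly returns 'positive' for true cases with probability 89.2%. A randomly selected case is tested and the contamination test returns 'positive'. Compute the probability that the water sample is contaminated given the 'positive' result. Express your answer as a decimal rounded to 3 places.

P(H | E) ≈ 0.552

Let H be the event that the water sample is contaminated. P(H) = 0.15, so P(¬H) = 0.85. With E the 'positive' result, P(E|H) = 0.892 and P(E|¬H) = 0.128.
P(E) = 0.892·0.15 + 0.128·0.85 = 0.13380 + 0.10880 = 0.24260.
By Bayes' theorem, P(H|E) = 0.13380 / 0.24260 = 0.552.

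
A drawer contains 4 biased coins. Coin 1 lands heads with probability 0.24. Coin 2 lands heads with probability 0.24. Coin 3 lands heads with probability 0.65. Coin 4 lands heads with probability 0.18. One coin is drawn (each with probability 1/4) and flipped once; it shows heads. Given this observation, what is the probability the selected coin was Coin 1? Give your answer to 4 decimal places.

Tabulate prior·likelihood by source: [1] prior 0.25, lik 0.24, product 0.06000; [2] prior 0.25, lik 0.24, product 0.06000; [3] prior 0.25, lik 0.65, product 0.1625; [4] prior 0.25, lik 0.18, product 0.04500.
Normalizing constant = 0.32750; the posterior for Coin 1 is its product over the sum, 0.06000/0.32750 = 0.1832.

Posterior probability ≈ 0.1832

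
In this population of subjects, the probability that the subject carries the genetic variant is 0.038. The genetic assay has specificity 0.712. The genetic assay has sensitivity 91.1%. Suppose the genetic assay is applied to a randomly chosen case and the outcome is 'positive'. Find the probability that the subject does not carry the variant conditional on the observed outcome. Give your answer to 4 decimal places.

Write H for 'the subject carries the genetic variant'. Prior odds H:¬H = 0.038/0.962 = 0.039501. For the 'positive' outcome, the likelihood ratio is 0.911/0.288 = 3.1632.
Posterior odds = 0.039501 × 3.1632 = 0.12495, so P(H|E) = 0.12495/(1+0.12495) = 0.1111. Then P(¬H|E) = 1 − 0.1111 = 0.8889.

P(¬H | E) ≈ 0.8889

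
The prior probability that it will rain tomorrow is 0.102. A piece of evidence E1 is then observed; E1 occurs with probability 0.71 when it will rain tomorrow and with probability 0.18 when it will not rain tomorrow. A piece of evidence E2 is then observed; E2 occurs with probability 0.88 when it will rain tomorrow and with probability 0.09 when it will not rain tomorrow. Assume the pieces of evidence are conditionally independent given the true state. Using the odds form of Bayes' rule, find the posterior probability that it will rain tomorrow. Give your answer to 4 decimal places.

Posterior probability ≈ 0.8142

Prior odds = 0.102/(1−0.102) = 0.11359.
Likelihood ratio for E1 = 0.71/0.18 = 3.9444.
Likelihood ratio for E2 = 0.88/0.09 = 9.7778.
Posterior odds = prior odds × LR₁ × LR₂ = 4.3808.
Posterior probability = odds/(1+odds) = 4.3808/5.3808 = 0.8142.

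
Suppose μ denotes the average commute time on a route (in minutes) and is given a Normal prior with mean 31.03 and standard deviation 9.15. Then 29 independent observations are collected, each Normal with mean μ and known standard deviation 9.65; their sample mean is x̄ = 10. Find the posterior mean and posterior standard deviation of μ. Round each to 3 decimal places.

With known σ, the Normal prior is conjugate. Weight on the data is w = (n/σ²)/(n/σ² + 1/τ₀²) = 0.311418/(0.311418+0.0119442) = 0.96306.
Posterior mean = w·x̄ + (1−w)·μ₀ = 0.96306·10 + 0.036938·31.03 = 10.777. Posterior variance = 1/(0.311418+0.0119442) = 3.09251, so SD = 1.759.

Posterior mean ≈ 10.777; posterior SD ≈ 1.759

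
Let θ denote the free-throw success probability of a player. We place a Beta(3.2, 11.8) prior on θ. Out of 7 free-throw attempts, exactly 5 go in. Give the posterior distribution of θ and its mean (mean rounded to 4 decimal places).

Posterior: Beta(8.2, 13.8); mean ≈ 0.3727

The binomial likelihood is conjugate to the Beta prior: with 5 successes and 2 failures, the posterior is Beta(3.2+5, 11.8+2) = Beta(8.2, 13.8).
E[θ | data] = 8.2/(8.2+13.8) = 0.3727.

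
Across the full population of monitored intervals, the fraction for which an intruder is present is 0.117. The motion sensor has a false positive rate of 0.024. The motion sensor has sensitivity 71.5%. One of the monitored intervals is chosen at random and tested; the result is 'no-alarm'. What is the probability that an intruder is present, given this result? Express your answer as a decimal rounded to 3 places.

P(H | E) ≈ 0.037

Write H for 'an intruder is present'. Prior odds H:¬H = 0.117/0.883 = 0.13250. For the 'no-alarm' outcome, the likelihood ratio is 0.285/0.976 = 0.29201.
Posterior odds = 0.13250 × 0.29201 = 0.038692, so P(H|E) = 0.038692/(1+0.038692) = 0.037.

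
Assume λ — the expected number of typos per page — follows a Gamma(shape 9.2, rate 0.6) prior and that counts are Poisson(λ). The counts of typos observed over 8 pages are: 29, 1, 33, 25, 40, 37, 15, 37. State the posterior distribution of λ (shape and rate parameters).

Posterior: Gamma(shape=226.2, rate=8.6)

Total count ∑xᵢ = 217 over n = 8 pages.
Gamma is conjugate to the Poisson likelihood: posterior is Gamma(shape = 9.2+217 = 226.2, rate = 0.6+8 = 8.6).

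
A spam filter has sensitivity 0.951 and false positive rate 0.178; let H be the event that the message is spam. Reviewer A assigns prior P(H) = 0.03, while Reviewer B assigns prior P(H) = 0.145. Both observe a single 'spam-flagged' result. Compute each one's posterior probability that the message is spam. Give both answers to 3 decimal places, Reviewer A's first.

The likelihood ratio for a 'spam-flagged' result is 0.951/0.178 = 5.3427.
Reviewer A: prior odds 0.03/0.97 = 0.030928; posterior odds 0.16524; posterior probability 0.142.
Reviewer B: prior odds 0.145/0.855 = 0.16959; posterior odds 0.90607; posterior probability 0.475.

Reviewer A: 0.142; Reviewer B: 0.475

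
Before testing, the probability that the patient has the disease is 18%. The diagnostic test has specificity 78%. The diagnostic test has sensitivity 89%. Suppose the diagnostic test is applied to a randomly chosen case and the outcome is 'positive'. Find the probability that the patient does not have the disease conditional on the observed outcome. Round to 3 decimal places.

P(¬H | E) ≈ 0.530

Write H for 'the patient has the disease'. Prior odds H:¬H = 0.18/0.82 = 0.21951. For the 'positive' outcome, the likelihood ratio is 0.89/0.22 = 4.0455.
Posterior odds = 0.21951 × 4.0455 = 0.88803, so P(H|E) = 0.88803/(1+0.88803) = 0.470. Then P(¬H|E) = 1 − 0.470 = 0.530.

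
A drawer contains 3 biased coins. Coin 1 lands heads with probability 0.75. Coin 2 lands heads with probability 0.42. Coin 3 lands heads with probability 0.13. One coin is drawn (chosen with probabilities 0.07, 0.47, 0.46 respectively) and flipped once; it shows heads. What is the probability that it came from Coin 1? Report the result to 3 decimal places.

Posterior probability ≈ 0.170

P(heads|C1) = 0.75; P(heads|C2) = 0.42; P(heads|C3) = 0.13.
Prior × likelihood for each source: 0.07·0.75=0.05250, 0.47·0.42=0.1974, 0.46·0.13=0.05980. Summing gives P(heads) = 0.30970.
P(Coin 1 | heads) = 0.05250 / 0.30970 = 0.170.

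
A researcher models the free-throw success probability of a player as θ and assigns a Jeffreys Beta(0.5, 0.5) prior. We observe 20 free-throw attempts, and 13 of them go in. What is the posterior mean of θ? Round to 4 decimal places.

Posterior mean ≈ 0.6429

Observing 13 successes and 7 failures updates Beta(0.5, 0.5) by adding the success and failure counts to the two shape parameters: α = 0.5+13 = 13.5, β = 0.5+7 = 7.5.
Posterior mean = α/(α+β) = 13.5/21 = 0.6429.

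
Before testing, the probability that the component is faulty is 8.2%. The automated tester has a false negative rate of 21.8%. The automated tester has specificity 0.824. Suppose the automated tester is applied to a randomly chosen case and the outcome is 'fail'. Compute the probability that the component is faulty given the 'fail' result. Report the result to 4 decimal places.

P(H | E) ≈ 0.2841

Let H be the event that the component is faulty. P(H) = 0.082, so P(¬H) = 0.918. With E the 'fail' result, P(E|H) = 0.782 and P(E|¬H) = 0.176.
P(E) = 0.782·0.082 + 0.176·0.918 = 0.064124 + 0.16157 = 0.22569.
By Bayes' theorem, P(H|E) = 0.064124 / 0.22569 = 0.2841.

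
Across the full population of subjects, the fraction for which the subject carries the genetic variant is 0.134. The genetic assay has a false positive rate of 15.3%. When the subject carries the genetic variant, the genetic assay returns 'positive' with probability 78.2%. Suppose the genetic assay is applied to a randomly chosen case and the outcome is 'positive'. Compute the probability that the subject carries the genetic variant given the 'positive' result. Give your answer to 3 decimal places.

Write H for 'the subject carries the genetic variant'. Prior odds H:¬H = 0.134/0.866 = 0.15473. For the 'positive' outcome, the likelihood ratio is 0.782/0.153 = 5.1111.
Posterior odds = 0.15473 × 5.1111 = 0.79086, so P(H|E) = 0.79086/(1+0.79086) = 0.442.

P(H | E) ≈ 0.442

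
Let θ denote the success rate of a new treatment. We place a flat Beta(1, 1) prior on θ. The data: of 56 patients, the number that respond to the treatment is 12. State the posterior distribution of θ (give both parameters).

The binomial likelihood is conjugate to the Beta prior: with 12 successes and 44 failures, the posterior is Beta(1+12, 1+44) = Beta(13, 45).

Posterior: Beta(13, 45)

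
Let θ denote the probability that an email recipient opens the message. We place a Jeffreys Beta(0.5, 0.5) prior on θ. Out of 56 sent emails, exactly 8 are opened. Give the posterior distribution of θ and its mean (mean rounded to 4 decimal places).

Posterior: Beta(8.5, 48.5); mean ≈ 0.1491

Observing 8 successes and 48 failures updates Beta(0.5, 0.5) by adding the success and failure counts to the two shape parameters: α = 0.5+8 = 8.5, β = 0.5+48 = 48.5.
E[θ | data] = 8.5/(8.5+48.5) = 0.1491.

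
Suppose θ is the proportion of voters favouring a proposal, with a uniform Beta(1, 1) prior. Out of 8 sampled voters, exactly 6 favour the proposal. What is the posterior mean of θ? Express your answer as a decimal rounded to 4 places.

Observing 6 successes and 2 failures updates Beta(1, 1) by adding the success and failure counts to the two shape parameters: α = 1+6 = 7, β = 1+2 = 3.
E[θ | data] = 7/(7+3) = 0.7000.

Posterior mean ≈ 0.7000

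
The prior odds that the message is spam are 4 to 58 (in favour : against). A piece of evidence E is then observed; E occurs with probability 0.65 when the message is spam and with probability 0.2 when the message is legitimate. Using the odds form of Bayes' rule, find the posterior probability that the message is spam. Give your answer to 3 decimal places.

Posterior probability ≈ 0.183

Prior odds = 4/58 = 0.068966.
Likelihood ratio for E = 0.65/0.2 = 3.2500.
Posterior odds = prior odds × LR = 0.22414.
Posterior probability = odds/(1+odds) = 0.22414/1.2241 = 0.183.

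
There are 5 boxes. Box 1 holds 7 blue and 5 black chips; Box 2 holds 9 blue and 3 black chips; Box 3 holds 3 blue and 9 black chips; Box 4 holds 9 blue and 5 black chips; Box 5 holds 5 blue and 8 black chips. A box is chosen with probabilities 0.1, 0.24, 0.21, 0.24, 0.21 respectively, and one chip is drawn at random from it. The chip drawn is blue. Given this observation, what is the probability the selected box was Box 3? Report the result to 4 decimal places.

Posterior probability ≈ 0.0998

P(blue|Box 1) = 0.5833; P(blue|Box 2) = 0.75; P(blue|Box 3) = 0.25; P(blue|Box 4) = 0.6429; P(blue|Box 5) = 0.3846.
Prior × likelihood for each source: 0.1·0.5833=0.05833, 0.24·0.75=0.1800, 0.21·0.25=0.05250, 0.24·0.6429=0.1543, 0.21·0.3846=0.08077. Summing gives P(blue) = 0.52589.
P(Box 3 | blue) = 0.05250 / 0.52589 = 0.0998.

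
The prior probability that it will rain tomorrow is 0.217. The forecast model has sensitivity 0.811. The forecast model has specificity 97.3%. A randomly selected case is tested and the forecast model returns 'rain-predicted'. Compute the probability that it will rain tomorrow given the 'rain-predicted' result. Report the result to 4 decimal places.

P(H | E) ≈ 0.8928

Let H be the event that it will rain tomorrow. P(H) = 0.217, so P(¬H) = 0.783. With E the 'rain-predicted' result, P(E|H) = 0.811 and P(E|¬H) = 0.027.
P(E) = 0.811·0.217 + 0.027·0.783 = 0.17599 + 0.021141 = 0.19713.
By Bayes' theorem, P(H|E) = 0.17599 / 0.19713 = 0.8928.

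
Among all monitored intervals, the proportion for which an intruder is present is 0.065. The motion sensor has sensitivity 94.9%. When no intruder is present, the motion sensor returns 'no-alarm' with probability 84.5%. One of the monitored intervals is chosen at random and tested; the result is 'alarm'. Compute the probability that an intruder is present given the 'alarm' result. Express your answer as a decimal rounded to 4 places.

Let H be the event that an intruder is present. P(H) = 0.065, so P(¬H) = 0.935. With E the 'alarm' result, P(E|H) = 0.949 and P(E|¬H) = 0.155.
P(E) = 0.949·0.065 + 0.155·0.935 = 0.061685 + 0.14492 = 0.20661.
By Bayes' theorem, P(H|E) = 0.061685 / 0.20661 = 0.2986.

P(H | E) ≈ 0.2986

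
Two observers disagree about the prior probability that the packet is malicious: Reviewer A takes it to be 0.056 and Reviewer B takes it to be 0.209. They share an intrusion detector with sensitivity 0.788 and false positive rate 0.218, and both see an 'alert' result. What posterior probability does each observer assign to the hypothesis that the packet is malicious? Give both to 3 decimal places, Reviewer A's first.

The likelihood ratio for an 'alert' result is 0.788/0.218 = 3.6147.
Reviewer A: prior odds 0.056/0.944 = 0.059322; posterior odds 0.21443; posterior probability 0.177.
Reviewer B: prior odds 0.209/0.791 = 0.26422; posterior odds 0.95508; posterior probability 0.489.

Reviewer A: 0.177; Reviewer B: 0.489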